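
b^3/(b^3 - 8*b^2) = b/(b - 8)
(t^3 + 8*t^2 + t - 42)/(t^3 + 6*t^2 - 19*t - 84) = (t - 2)/(t - 4)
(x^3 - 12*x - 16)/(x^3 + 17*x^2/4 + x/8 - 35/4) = 8*(x^2 - 2*x - 8)/(8*x^2 + 18*x - 35)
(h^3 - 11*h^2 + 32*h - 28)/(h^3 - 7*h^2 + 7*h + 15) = (h^3 - 11*h^2 + 32*h - 28)/(h^3 - 7*h^2 + 7*h + 15)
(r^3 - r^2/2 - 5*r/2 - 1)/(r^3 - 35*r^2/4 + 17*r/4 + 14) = 2*(2*r^2 - 3*r - 2)/(4*r^2 - 39*r + 56)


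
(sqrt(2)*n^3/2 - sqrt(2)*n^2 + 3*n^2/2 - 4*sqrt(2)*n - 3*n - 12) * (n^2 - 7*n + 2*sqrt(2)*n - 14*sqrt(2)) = sqrt(2)*n^5/2 - 9*sqrt(2)*n^4/2 + 7*n^4/2 - 63*n^3/2 + 6*sqrt(2)*n^3 + sqrt(2)*n^2 + 21*n^2 + 18*sqrt(2)*n + 196*n + 168*sqrt(2)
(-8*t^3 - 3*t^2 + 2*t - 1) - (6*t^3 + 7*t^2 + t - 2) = -14*t^3 - 10*t^2 + t + 1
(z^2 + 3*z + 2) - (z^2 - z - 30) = 4*z + 32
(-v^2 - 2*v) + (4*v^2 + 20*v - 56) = 3*v^2 + 18*v - 56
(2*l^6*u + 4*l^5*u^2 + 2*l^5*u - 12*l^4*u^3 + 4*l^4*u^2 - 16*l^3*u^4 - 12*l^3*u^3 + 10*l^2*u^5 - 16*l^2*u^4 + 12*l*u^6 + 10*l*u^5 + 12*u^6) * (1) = 2*l^6*u + 4*l^5*u^2 + 2*l^5*u - 12*l^4*u^3 + 4*l^4*u^2 - 16*l^3*u^4 - 12*l^3*u^3 + 10*l^2*u^5 - 16*l^2*u^4 + 12*l*u^6 + 10*l*u^5 + 12*u^6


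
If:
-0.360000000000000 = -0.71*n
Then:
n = 0.51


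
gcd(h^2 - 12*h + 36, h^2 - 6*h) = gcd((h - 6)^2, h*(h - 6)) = h - 6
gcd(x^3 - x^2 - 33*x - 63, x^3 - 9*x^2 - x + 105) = x^2 - 4*x - 21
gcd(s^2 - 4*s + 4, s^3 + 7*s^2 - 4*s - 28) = s - 2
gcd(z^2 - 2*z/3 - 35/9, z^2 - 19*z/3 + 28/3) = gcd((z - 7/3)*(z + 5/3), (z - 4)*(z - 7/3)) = z - 7/3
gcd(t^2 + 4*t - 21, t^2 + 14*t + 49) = t + 7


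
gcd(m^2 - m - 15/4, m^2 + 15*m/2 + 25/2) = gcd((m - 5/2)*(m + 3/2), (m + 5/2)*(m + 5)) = 1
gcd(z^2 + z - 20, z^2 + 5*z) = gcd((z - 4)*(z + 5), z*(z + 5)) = z + 5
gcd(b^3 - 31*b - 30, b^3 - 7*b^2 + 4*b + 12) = b^2 - 5*b - 6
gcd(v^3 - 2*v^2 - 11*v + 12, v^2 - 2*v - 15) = v + 3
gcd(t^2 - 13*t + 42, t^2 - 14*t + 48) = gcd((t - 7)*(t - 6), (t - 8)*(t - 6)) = t - 6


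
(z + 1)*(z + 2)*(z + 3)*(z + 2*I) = z^4 + 6*z^3 + 2*I*z^3 + 11*z^2 + 12*I*z^2 + 6*z + 22*I*z + 12*I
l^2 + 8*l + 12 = (l + 2)*(l + 6)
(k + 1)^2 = k^2 + 2*k + 1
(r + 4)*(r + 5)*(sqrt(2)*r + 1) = sqrt(2)*r^3 + r^2 + 9*sqrt(2)*r^2 + 9*r + 20*sqrt(2)*r + 20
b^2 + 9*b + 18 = (b + 3)*(b + 6)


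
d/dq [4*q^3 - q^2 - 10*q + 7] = 12*q^2 - 2*q - 10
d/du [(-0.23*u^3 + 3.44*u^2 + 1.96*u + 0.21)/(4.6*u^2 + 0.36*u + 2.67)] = (-1.058*u^4 - 0.165600000000001*u^3 - 9.6199*u^2 + 16.4376*u + 5.1576)/(21.16*u^4 + 3.312*u^3 + 24.6936*u^2 + 1.9224*u + 7.1289)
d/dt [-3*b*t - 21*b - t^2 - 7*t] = -3*b - 2*t - 7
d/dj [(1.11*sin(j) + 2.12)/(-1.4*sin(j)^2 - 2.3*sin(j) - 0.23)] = 0.189035916824197*(1.554*sin(j)^2 + 5.936*sin(j) + 4.6207)*cos(j)/(0.608695652173913*sin(j)^2 + 1.0*sin(j) + 0.1)^2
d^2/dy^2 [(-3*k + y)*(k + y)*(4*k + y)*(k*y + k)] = 2*k*(-11*k^2 + 6*k*y + 2*k + 6*y^2 + 3*y)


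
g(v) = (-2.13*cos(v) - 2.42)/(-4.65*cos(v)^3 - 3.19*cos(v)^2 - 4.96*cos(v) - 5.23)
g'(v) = (-2.13*cos(v) - 2.42)*(-13.95*sin(v)*cos(v)^2 - 6.38*sin(v)*cos(v) - 4.96*sin(v))/(-4.65*cos(v)^3 - 3.19*cos(v)^2 - 4.96*cos(v) - 5.23)^2 + 2.13*sin(v)/(-4.65*cos(v)^3 - 3.19*cos(v)^2 - 4.96*cos(v) - 5.23)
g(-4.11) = 0.47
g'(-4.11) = 0.19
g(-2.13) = 0.46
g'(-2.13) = -0.12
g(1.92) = 0.45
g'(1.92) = -0.03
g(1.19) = 0.41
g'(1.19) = 0.20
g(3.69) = 1.40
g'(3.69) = -13.80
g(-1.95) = 0.45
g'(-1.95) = 0.02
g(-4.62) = 0.46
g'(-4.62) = -0.01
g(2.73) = -2.17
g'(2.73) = 47.44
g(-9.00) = -3.03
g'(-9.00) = -90.24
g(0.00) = 0.25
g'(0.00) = 0.00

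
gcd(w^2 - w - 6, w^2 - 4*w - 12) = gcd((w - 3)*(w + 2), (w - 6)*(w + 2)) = w + 2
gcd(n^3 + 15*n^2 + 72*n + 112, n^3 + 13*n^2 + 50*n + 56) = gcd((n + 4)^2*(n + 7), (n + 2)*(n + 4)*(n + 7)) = n^2 + 11*n + 28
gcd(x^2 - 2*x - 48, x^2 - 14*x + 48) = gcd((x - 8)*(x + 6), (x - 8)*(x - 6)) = x - 8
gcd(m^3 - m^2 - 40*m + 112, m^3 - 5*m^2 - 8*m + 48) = m^2 - 8*m + 16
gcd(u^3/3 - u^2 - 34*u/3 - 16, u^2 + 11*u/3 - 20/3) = 1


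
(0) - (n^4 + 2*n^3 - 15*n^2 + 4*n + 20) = -n^4 - 2*n^3 + 15*n^2 - 4*n - 20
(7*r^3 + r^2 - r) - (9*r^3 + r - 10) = -2*r^3 + r^2 - 2*r + 10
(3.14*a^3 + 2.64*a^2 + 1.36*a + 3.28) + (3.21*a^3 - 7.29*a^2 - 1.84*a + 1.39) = 6.35*a^3 - 4.65*a^2 - 0.48*a + 4.67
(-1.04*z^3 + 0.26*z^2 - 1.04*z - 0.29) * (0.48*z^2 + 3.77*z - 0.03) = -0.4992*z^5 - 3.796*z^4 + 0.5122*z^3 - 4.0678*z^2 - 1.0621*z + 0.0087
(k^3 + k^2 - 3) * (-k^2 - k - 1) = -k^5 - 2*k^4 - 2*k^3 + 2*k^2 + 3*k + 3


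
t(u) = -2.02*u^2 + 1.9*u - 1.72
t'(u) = 1.9 - 4.04*u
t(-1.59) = -9.85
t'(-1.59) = 8.32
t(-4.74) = -56.11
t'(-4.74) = 21.05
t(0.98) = -1.80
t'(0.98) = -2.06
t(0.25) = -1.37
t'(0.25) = 0.89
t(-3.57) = -34.25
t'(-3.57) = 16.32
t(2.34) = -8.33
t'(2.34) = -7.55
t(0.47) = -1.27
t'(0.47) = 0.00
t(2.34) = -8.33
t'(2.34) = -7.55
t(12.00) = -269.80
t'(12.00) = -46.58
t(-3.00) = -25.60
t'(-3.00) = 14.02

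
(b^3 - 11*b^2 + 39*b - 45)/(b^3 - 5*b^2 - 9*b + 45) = (b - 3)/(b + 3)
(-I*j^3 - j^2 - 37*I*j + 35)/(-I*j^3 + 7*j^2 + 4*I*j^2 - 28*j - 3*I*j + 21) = (j^3 - I*j^2 + 37*j + 35*I)/(j^3 + j^2*(-4 + 7*I) + j*(3 - 28*I) + 21*I)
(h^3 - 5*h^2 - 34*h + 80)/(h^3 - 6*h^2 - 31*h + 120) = (h - 2)/(h - 3)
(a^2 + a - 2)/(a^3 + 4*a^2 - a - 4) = (a + 2)/(a^2 + 5*a + 4)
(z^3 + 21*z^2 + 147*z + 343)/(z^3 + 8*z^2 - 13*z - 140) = (z^2 + 14*z + 49)/(z^2 + z - 20)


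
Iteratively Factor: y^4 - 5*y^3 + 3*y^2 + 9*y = (y + 1)*(y^3 - 6*y^2 + 9*y) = y*(y + 1)*(y^2 - 6*y + 9) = y*(y - 3)*(y + 1)*(y - 3)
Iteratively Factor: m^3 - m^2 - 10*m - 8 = (m + 2)*(m^2 - 3*m - 4) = (m + 1)*(m + 2)*(m - 4)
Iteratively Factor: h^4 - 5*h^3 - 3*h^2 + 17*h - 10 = (h - 5)*(h^3 - 3*h + 2) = (h - 5)*(h - 1)*(h^2 + h - 2) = (h - 5)*(h - 1)^2*(h + 2)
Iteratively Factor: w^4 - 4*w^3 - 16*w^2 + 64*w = (w - 4)*(w^3 - 16*w) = w*(w - 4)*(w^2 - 16) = w*(w - 4)^2*(w + 4)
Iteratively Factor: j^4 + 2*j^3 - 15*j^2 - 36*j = (j + 3)*(j^3 - j^2 - 12*j) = j*(j + 3)*(j^2 - j - 12) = j*(j - 4)*(j + 3)*(j + 3)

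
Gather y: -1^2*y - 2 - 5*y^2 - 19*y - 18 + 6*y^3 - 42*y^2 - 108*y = 6*y^3 - 47*y^2 - 128*y - 20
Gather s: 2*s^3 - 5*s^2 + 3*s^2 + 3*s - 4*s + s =2*s^3 - 2*s^2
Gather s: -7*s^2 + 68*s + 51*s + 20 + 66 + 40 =-7*s^2 + 119*s + 126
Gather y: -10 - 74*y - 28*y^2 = -28*y^2 - 74*y - 10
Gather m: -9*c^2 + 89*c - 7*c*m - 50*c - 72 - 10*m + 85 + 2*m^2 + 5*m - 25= -9*c^2 + 39*c + 2*m^2 + m*(-7*c - 5) - 12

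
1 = 1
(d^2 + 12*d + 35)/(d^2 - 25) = (d + 7)/(d - 5)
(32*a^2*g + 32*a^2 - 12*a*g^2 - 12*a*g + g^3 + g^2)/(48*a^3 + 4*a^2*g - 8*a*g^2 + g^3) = (8*a*g + 8*a - g^2 - g)/(12*a^2 + 4*a*g - g^2)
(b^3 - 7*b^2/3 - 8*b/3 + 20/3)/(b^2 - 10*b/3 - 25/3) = (b^2 - 4*b + 4)/(b - 5)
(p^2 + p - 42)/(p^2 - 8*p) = (p^2 + p - 42)/(p*(p - 8))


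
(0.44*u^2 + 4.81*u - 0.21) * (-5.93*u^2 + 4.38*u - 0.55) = -2.6092*u^4 - 26.5961*u^3 + 22.0711*u^2 - 3.5653*u + 0.1155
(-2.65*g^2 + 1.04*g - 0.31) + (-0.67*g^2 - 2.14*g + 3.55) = -3.32*g^2 - 1.1*g + 3.24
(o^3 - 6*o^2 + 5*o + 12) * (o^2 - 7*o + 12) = o^5 - 13*o^4 + 59*o^3 - 95*o^2 - 24*o + 144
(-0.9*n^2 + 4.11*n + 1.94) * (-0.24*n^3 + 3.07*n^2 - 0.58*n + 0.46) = 0.216*n^5 - 3.7494*n^4 + 12.6741*n^3 + 3.158*n^2 + 0.7654*n + 0.8924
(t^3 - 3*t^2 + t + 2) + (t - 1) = t^3 - 3*t^2 + 2*t + 1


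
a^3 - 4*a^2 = a^2*(a - 4)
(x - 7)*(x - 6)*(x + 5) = x^3 - 8*x^2 - 23*x + 210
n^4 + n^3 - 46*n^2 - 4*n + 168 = (n - 6)*(n - 2)*(n + 2)*(n + 7)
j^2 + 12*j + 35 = (j + 5)*(j + 7)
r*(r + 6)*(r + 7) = r^3 + 13*r^2 + 42*r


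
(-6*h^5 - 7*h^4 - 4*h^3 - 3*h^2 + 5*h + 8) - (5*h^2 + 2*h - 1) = -6*h^5 - 7*h^4 - 4*h^3 - 8*h^2 + 3*h + 9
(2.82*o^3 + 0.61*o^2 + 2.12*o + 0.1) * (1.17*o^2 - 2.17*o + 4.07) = 3.2994*o^5 - 5.4057*o^4 + 12.6341*o^3 - 2.0007*o^2 + 8.4114*o + 0.407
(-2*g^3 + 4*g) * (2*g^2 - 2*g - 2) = -4*g^5 + 4*g^4 + 12*g^3 - 8*g^2 - 8*g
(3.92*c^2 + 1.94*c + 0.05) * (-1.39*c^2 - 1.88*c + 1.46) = -5.4488*c^4 - 10.0662*c^3 + 2.0065*c^2 + 2.7384*c + 0.073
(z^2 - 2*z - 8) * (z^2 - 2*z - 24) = z^4 - 4*z^3 - 28*z^2 + 64*z + 192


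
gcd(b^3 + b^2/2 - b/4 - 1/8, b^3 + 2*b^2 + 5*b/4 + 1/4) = b^2 + b + 1/4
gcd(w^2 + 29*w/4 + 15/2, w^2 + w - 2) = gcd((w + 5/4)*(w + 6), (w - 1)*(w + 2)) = 1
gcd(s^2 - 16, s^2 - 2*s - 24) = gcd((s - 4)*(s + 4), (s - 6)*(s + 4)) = s + 4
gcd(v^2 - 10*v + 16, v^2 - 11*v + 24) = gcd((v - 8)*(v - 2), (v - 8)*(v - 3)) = v - 8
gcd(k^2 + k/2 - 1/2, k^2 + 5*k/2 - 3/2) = k - 1/2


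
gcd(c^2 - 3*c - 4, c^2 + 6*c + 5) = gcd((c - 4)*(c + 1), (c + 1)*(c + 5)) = c + 1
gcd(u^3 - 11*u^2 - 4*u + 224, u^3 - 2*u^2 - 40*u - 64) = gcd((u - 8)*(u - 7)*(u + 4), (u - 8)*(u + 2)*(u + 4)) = u^2 - 4*u - 32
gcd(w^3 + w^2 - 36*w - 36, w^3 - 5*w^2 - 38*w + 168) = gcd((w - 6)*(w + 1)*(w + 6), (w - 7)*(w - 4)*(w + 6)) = w + 6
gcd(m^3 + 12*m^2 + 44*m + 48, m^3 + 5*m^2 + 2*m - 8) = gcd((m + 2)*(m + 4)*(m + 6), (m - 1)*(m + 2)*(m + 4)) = m^2 + 6*m + 8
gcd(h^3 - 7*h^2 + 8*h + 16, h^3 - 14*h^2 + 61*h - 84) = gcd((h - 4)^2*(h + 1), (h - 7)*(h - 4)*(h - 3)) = h - 4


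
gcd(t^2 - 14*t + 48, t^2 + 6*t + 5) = 1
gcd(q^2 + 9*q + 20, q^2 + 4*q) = q + 4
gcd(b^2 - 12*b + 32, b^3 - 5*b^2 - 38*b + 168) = b - 4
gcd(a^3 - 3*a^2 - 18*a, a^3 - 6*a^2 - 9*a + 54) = a^2 - 3*a - 18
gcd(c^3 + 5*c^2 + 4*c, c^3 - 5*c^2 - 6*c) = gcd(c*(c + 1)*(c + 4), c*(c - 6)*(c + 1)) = c^2 + c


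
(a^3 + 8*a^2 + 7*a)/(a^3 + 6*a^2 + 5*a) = (a + 7)/(a + 5)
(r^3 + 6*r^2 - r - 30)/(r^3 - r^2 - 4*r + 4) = (r^2 + 8*r + 15)/(r^2 + r - 2)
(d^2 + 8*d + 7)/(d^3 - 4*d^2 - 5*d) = (d + 7)/(d*(d - 5))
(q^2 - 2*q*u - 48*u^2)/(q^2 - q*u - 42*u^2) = (q - 8*u)/(q - 7*u)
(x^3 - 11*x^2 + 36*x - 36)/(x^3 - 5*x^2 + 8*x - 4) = (x^2 - 9*x + 18)/(x^2 - 3*x + 2)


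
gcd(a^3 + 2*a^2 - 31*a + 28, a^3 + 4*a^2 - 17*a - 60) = a - 4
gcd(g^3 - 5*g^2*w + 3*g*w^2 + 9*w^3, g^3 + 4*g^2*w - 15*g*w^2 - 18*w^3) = -g^2 + 2*g*w + 3*w^2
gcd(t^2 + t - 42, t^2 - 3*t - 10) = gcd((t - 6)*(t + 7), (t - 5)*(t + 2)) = 1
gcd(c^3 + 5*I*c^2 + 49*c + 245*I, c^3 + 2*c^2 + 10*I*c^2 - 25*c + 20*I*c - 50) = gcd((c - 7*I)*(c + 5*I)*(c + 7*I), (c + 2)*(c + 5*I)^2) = c + 5*I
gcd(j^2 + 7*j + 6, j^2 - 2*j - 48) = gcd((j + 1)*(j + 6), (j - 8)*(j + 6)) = j + 6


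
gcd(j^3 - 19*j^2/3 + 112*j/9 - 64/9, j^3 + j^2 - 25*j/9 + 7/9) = j - 1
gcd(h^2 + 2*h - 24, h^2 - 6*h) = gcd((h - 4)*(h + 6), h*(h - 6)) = 1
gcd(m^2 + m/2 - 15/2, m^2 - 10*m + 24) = 1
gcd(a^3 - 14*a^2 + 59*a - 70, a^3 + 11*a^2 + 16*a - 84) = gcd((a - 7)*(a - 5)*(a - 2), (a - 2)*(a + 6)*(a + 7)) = a - 2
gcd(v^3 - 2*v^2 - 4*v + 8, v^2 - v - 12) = 1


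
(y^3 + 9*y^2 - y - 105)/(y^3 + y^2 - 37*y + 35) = (y^2 + 2*y - 15)/(y^2 - 6*y + 5)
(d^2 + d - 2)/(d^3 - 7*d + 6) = (d + 2)/(d^2 + d - 6)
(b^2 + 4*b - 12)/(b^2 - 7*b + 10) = (b + 6)/(b - 5)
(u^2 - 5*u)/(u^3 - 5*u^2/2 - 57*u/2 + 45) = 2*u*(u - 5)/(2*u^3 - 5*u^2 - 57*u + 90)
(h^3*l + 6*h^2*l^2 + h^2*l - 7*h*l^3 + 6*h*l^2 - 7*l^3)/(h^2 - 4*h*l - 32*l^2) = l*(-h^3 - 6*h^2*l - h^2 + 7*h*l^2 - 6*h*l + 7*l^2)/(-h^2 + 4*h*l + 32*l^2)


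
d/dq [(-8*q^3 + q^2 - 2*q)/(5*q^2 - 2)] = 2*(-20*q^4 + 29*q^2 - 2*q + 2)/(25*q^4 - 20*q^2 + 4)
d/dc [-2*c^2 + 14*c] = 14 - 4*c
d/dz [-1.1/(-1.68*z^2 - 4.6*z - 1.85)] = (-3.696*z - 5.06)/(1.68*z^2 + 4.6*z + 1.85)^2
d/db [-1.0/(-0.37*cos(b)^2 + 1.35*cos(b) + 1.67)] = (0.74*cos(b) - 1.35)*sin(b)/(-0.37*cos(b)^2 + 1.35*cos(b) + 1.67)^2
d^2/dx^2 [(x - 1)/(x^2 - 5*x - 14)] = 2*(3*(2 - x)*(-x^2 + 5*x + 14) - (x - 1)*(2*x - 5)^2)/(-x^2 + 5*x + 14)^3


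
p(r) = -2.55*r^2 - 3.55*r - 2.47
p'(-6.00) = 27.05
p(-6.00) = -72.97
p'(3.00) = -18.85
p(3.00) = -36.07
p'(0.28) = -4.98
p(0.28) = -3.66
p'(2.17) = -14.62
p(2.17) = -22.18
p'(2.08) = -14.16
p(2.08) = -20.89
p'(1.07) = -9.01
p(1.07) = -9.19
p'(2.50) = -16.30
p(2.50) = -27.28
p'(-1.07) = 1.91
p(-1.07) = -1.59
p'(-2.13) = 7.31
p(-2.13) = -6.48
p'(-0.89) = 0.99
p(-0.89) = -1.33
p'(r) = -5.1*r - 3.55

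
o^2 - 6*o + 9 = (o - 3)^2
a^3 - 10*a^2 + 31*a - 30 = (a - 5)*(a - 3)*(a - 2)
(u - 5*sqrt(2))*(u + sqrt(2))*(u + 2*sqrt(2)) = u^3 - 2*sqrt(2)*u^2 - 26*u - 20*sqrt(2)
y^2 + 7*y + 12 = (y + 3)*(y + 4)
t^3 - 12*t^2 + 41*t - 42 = (t - 7)*(t - 3)*(t - 2)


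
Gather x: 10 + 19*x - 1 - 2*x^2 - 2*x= -2*x^2 + 17*x + 9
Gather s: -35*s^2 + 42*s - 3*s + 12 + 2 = -35*s^2 + 39*s + 14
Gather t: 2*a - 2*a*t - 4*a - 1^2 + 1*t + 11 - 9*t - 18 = -2*a + t*(-2*a - 8) - 8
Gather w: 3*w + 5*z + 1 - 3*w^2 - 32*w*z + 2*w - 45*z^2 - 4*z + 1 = -3*w^2 + w*(5 - 32*z) - 45*z^2 + z + 2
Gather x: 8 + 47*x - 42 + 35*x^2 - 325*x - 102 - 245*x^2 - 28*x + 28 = -210*x^2 - 306*x - 108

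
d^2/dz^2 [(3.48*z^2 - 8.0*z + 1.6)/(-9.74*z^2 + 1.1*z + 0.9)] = (1443.31216*z^3 - 1093.76304*z^2 + 523.6224*z - 53.4008)/(924.010424*z^6 - 313.06308*z^5 - 220.78632*z^4 + 56.5246*z^3 + 20.4012*z^2 - 2.673*z - 0.729)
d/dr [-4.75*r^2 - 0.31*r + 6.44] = -9.5*r - 0.31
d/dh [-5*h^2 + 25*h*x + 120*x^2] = -10*h + 25*x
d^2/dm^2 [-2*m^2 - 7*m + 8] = -4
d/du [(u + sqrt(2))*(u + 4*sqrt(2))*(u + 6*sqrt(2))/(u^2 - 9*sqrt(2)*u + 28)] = (u^4 - 18*sqrt(2)*u^3 - 182*u^2 + 520*sqrt(2)*u + 2768)/(u^4 - 18*sqrt(2)*u^3 + 218*u^2 - 504*sqrt(2)*u + 784)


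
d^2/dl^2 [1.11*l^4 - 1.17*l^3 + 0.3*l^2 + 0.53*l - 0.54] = 13.32*l^2 - 7.02*l + 0.6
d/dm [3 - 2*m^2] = -4*m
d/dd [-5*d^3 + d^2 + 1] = d*(2 - 15*d)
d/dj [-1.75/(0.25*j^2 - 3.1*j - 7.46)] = (0.875*j - 5.425)/(-0.25*j^2 + 3.1*j + 7.46)^2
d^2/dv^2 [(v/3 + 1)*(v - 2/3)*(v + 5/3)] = 2*v + 8/3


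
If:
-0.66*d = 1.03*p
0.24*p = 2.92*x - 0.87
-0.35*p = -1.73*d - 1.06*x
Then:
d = -0.17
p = 0.11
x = 0.31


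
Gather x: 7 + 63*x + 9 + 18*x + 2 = 81*x + 18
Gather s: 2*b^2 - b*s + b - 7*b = 2*b^2 - b*s - 6*b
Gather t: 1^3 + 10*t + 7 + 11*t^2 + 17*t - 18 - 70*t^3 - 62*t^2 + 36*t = -70*t^3 - 51*t^2 + 63*t - 10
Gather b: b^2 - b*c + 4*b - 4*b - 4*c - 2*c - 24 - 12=b^2 - b*c - 6*c - 36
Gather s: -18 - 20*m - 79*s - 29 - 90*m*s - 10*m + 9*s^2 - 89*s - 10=-30*m + 9*s^2 + s*(-90*m - 168) - 57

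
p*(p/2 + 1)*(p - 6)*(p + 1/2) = p^4/2 - 7*p^3/4 - 7*p^2 - 3*p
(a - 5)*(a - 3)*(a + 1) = a^3 - 7*a^2 + 7*a + 15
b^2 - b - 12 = (b - 4)*(b + 3)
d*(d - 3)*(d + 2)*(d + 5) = d^4 + 4*d^3 - 11*d^2 - 30*d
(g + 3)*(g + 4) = g^2 + 7*g + 12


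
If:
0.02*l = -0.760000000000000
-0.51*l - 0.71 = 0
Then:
No Solution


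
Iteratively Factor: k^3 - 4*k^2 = (k)*(k^2 - 4*k) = k^2*(k - 4)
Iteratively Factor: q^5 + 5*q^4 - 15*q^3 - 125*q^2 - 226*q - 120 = (q - 5)*(q^4 + 10*q^3 + 35*q^2 + 50*q + 24) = (q - 5)*(q + 3)*(q^3 + 7*q^2 + 14*q + 8) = (q - 5)*(q + 3)*(q + 4)*(q^2 + 3*q + 2) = (q - 5)*(q + 1)*(q + 3)*(q + 4)*(q + 2)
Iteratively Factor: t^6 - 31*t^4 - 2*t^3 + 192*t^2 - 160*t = (t - 2)*(t^5 + 2*t^4 - 27*t^3 - 56*t^2 + 80*t) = (t - 2)*(t - 1)*(t^4 + 3*t^3 - 24*t^2 - 80*t) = t*(t - 2)*(t - 1)*(t^3 + 3*t^2 - 24*t - 80) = t*(t - 5)*(t - 2)*(t - 1)*(t^2 + 8*t + 16) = t*(t - 5)*(t - 2)*(t - 1)*(t + 4)*(t + 4)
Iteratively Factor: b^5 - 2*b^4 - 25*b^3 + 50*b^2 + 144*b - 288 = (b - 4)*(b^4 + 2*b^3 - 17*b^2 - 18*b + 72) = (b - 4)*(b - 3)*(b^3 + 5*b^2 - 2*b - 24) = (b - 4)*(b - 3)*(b - 2)*(b^2 + 7*b + 12) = (b - 4)*(b - 3)*(b - 2)*(b + 3)*(b + 4)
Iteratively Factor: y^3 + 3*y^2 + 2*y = (y)*(y^2 + 3*y + 2) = y*(y + 2)*(y + 1)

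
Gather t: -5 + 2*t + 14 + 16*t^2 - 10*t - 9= 16*t^2 - 8*t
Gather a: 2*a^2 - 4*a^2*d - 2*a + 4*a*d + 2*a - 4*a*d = a^2*(2 - 4*d)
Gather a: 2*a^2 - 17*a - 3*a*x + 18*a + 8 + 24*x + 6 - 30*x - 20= 2*a^2 + a*(1 - 3*x) - 6*x - 6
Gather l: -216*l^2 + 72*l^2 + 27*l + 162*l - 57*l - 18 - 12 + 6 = -144*l^2 + 132*l - 24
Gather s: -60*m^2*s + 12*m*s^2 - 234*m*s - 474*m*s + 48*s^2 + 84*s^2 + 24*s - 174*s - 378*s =s^2*(12*m + 132) + s*(-60*m^2 - 708*m - 528)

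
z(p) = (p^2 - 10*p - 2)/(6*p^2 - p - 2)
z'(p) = (1 - 12*p)*(p^2 - 10*p - 2)/(6*p^2 - p - 2)^2 + (2*p - 10)/(6*p^2 - p - 2)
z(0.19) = 1.96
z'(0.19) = 6.14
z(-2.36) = 0.80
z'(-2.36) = 0.26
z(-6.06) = 0.42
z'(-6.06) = 0.04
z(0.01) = 1.05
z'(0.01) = 4.51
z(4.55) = -0.23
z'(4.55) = 0.10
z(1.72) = -1.16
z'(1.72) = 1.15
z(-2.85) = 0.70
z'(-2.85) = 0.18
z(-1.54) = 1.15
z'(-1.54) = 0.67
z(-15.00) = 0.27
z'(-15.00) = 0.01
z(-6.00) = 0.43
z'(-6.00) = 0.04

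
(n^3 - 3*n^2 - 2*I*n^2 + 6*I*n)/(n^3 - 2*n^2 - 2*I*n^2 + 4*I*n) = (n - 3)/(n - 2)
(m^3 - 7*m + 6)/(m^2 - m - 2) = (m^2 + 2*m - 3)/(m + 1)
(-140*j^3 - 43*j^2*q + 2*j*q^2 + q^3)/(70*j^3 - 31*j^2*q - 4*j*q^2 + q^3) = (4*j + q)/(-2*j + q)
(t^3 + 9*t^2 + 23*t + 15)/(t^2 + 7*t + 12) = (t^2 + 6*t + 5)/(t + 4)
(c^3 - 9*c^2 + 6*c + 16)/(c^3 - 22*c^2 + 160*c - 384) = (c^2 - c - 2)/(c^2 - 14*c + 48)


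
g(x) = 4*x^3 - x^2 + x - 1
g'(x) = 12*x^2 - 2*x + 1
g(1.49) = 11.50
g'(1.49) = 24.66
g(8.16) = 2113.93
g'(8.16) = 783.71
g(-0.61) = -2.89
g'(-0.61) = 6.69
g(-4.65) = -429.45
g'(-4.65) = 269.77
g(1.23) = 6.16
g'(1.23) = 16.69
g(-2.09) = -43.98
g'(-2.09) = 57.60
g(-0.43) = -1.93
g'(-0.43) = 4.08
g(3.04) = 105.18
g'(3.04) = 105.82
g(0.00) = -1.00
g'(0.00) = 1.00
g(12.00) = 6779.00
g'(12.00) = 1705.00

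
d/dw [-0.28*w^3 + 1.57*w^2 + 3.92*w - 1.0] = -0.84*w^2 + 3.14*w + 3.92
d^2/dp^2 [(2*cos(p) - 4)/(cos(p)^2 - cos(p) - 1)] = 2*(9*sin(p)^4*cos(p) - 7*sin(p)^4 + 13*sin(p)^2 - 8*cos(p) + 9*cos(3*p)/2 - cos(5*p)/2 + 4)/(sin(p)^2 + cos(p))^3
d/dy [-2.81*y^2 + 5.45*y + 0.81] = 5.45 - 5.62*y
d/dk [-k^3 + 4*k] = 4 - 3*k^2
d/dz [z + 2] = 1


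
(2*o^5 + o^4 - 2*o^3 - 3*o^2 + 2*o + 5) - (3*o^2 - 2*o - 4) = 2*o^5 + o^4 - 2*o^3 - 6*o^2 + 4*o + 9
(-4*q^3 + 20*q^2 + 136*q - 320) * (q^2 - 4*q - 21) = -4*q^5 + 36*q^4 + 140*q^3 - 1284*q^2 - 1576*q + 6720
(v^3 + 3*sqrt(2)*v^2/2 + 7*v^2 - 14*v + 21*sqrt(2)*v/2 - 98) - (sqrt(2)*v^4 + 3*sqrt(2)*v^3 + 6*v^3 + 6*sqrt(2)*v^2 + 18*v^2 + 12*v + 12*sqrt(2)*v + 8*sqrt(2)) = -sqrt(2)*v^4 - 5*v^3 - 3*sqrt(2)*v^3 - 11*v^2 - 9*sqrt(2)*v^2/2 - 26*v - 3*sqrt(2)*v/2 - 98 - 8*sqrt(2)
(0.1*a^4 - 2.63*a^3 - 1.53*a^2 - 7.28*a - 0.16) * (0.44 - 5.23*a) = -0.523*a^5 + 13.7989*a^4 + 6.8447*a^3 + 37.4012*a^2 - 2.3664*a - 0.0704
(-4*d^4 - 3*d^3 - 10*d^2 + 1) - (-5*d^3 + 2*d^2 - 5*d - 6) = -4*d^4 + 2*d^3 - 12*d^2 + 5*d + 7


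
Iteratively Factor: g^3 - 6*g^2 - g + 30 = (g - 3)*(g^2 - 3*g - 10) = (g - 3)*(g + 2)*(g - 5)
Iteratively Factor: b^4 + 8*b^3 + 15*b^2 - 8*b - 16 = (b + 1)*(b^3 + 7*b^2 + 8*b - 16) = (b + 1)*(b + 4)*(b^2 + 3*b - 4) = (b - 1)*(b + 1)*(b + 4)*(b + 4)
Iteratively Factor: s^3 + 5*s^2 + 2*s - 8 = (s + 2)*(s^2 + 3*s - 4) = (s - 1)*(s + 2)*(s + 4)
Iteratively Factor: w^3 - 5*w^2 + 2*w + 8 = (w - 2)*(w^2 - 3*w - 4) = (w - 4)*(w - 2)*(w + 1)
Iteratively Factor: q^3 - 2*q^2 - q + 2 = (q + 1)*(q^2 - 3*q + 2) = (q - 2)*(q + 1)*(q - 1)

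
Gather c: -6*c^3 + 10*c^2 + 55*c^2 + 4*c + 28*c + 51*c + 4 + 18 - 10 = -6*c^3 + 65*c^2 + 83*c + 12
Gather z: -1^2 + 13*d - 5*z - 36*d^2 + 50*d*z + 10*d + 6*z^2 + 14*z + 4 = -36*d^2 + 23*d + 6*z^2 + z*(50*d + 9) + 3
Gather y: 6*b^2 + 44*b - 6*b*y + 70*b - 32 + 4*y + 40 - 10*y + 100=6*b^2 + 114*b + y*(-6*b - 6) + 108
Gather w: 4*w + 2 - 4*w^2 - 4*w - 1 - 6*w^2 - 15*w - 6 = -10*w^2 - 15*w - 5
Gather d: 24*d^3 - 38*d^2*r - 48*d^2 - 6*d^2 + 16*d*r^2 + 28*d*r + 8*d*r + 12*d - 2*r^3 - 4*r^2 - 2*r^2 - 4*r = 24*d^3 + d^2*(-38*r - 54) + d*(16*r^2 + 36*r + 12) - 2*r^3 - 6*r^2 - 4*r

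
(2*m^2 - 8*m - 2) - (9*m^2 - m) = -7*m^2 - 7*m - 2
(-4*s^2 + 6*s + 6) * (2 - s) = 4*s^3 - 14*s^2 + 6*s + 12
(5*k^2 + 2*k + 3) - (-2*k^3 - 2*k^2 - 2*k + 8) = 2*k^3 + 7*k^2 + 4*k - 5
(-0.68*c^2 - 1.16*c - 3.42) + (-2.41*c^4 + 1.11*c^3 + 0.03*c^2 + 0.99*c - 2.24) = -2.41*c^4 + 1.11*c^3 - 0.65*c^2 - 0.17*c - 5.66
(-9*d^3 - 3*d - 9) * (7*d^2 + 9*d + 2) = -63*d^5 - 81*d^4 - 39*d^3 - 90*d^2 - 87*d - 18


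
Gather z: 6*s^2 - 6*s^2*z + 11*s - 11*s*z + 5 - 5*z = 6*s^2 + 11*s + z*(-6*s^2 - 11*s - 5) + 5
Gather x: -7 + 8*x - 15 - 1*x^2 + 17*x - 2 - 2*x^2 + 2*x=-3*x^2 + 27*x - 24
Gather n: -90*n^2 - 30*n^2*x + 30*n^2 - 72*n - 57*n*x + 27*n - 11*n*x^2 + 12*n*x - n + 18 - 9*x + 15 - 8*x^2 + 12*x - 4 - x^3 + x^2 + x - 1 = n^2*(-30*x - 60) + n*(-11*x^2 - 45*x - 46) - x^3 - 7*x^2 + 4*x + 28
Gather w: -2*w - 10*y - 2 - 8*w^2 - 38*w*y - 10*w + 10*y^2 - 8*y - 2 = -8*w^2 + w*(-38*y - 12) + 10*y^2 - 18*y - 4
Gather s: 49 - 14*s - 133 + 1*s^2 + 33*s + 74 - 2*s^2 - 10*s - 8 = -s^2 + 9*s - 18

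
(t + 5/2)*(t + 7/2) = t^2 + 6*t + 35/4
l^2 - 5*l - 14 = (l - 7)*(l + 2)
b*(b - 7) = b^2 - 7*b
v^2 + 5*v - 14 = (v - 2)*(v + 7)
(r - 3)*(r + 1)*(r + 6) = r^3 + 4*r^2 - 15*r - 18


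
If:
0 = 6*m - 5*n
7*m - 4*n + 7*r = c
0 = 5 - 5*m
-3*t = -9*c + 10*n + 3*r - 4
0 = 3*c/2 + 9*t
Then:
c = 494/635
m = 1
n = 6/5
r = -129/635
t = -247/1905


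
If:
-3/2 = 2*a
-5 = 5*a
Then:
No Solution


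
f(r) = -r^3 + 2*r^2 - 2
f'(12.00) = -384.00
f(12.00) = -1442.00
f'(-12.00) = -480.00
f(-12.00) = 2014.00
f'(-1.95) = -19.21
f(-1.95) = 13.02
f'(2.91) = -13.76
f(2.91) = -9.71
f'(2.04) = -4.32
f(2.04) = -2.17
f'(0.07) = 0.27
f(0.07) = -1.99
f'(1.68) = -1.75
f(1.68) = -1.10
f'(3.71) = -26.45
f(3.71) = -25.54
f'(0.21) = 0.71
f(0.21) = -1.92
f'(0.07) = 0.27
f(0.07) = -1.99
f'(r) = -3*r^2 + 4*r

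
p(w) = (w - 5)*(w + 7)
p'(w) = 2*w + 2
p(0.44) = -33.93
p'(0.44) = 2.88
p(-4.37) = -24.64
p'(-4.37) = -6.74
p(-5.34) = -17.16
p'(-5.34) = -8.68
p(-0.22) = -35.39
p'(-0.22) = 1.56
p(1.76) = -28.38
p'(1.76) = 5.52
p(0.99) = -32.04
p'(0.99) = 3.98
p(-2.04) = -34.92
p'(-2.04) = -2.08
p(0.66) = -33.24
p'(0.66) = 3.32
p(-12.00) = 85.00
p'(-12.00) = -22.00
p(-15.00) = 160.00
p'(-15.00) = -28.00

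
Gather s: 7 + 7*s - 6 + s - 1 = 8*s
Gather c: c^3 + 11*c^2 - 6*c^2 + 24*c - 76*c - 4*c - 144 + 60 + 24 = c^3 + 5*c^2 - 56*c - 60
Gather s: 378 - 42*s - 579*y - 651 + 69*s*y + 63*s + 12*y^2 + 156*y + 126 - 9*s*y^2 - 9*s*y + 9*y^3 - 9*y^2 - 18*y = s*(-9*y^2 + 60*y + 21) + 9*y^3 + 3*y^2 - 441*y - 147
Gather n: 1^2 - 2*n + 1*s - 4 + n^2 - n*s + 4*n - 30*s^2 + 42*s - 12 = n^2 + n*(2 - s) - 30*s^2 + 43*s - 15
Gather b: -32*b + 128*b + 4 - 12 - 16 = 96*b - 24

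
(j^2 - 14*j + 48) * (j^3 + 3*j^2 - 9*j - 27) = j^5 - 11*j^4 - 3*j^3 + 243*j^2 - 54*j - 1296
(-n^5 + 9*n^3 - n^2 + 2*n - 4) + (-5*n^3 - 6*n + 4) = -n^5 + 4*n^3 - n^2 - 4*n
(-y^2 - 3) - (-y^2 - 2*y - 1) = 2*y - 2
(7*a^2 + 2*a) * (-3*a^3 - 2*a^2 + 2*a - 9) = -21*a^5 - 20*a^4 + 10*a^3 - 59*a^2 - 18*a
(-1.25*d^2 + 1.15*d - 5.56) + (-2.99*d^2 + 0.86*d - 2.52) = -4.24*d^2 + 2.01*d - 8.08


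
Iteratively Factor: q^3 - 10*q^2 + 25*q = (q - 5)*(q^2 - 5*q) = q*(q - 5)*(q - 5)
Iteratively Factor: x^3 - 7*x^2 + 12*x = (x)*(x^2 - 7*x + 12) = x*(x - 3)*(x - 4)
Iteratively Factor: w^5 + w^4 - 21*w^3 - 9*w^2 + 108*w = (w - 3)*(w^4 + 4*w^3 - 9*w^2 - 36*w) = (w - 3)*(w + 4)*(w^3 - 9*w) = (w - 3)*(w + 3)*(w + 4)*(w^2 - 3*w) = (w - 3)^2*(w + 3)*(w + 4)*(w)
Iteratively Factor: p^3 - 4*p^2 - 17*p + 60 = (p - 5)*(p^2 + p - 12) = (p - 5)*(p - 3)*(p + 4)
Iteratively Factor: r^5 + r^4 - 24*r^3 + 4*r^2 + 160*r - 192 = (r - 2)*(r^4 + 3*r^3 - 18*r^2 - 32*r + 96) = (r - 2)*(r + 4)*(r^3 - r^2 - 14*r + 24) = (r - 2)^2*(r + 4)*(r^2 + r - 12) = (r - 2)^2*(r + 4)^2*(r - 3)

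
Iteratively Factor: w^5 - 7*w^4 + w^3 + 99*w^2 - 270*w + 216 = (w - 3)*(w^4 - 4*w^3 - 11*w^2 + 66*w - 72) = (w - 3)^2*(w^3 - w^2 - 14*w + 24) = (w - 3)^3*(w^2 + 2*w - 8) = (w - 3)^3*(w - 2)*(w + 4)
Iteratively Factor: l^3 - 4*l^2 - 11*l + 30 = (l - 2)*(l^2 - 2*l - 15) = (l - 2)*(l + 3)*(l - 5)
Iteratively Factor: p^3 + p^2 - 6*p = (p + 3)*(p^2 - 2*p) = p*(p + 3)*(p - 2)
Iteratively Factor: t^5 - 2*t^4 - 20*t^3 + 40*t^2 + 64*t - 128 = (t - 4)*(t^4 + 2*t^3 - 12*t^2 - 8*t + 32) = (t - 4)*(t - 2)*(t^3 + 4*t^2 - 4*t - 16) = (t - 4)*(t - 2)*(t + 4)*(t^2 - 4) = (t - 4)*(t - 2)^2*(t + 4)*(t + 2)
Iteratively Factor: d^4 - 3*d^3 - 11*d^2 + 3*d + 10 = (d - 5)*(d^3 + 2*d^2 - d - 2) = (d - 5)*(d + 2)*(d^2 - 1) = (d - 5)*(d - 1)*(d + 2)*(d + 1)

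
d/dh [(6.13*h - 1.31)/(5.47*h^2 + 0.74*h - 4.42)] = (-33.5311*h^2 + 14.3314*h - 26.1252)/(29.9209*h^4 + 8.0956*h^3 - 47.8072*h^2 - 6.5416*h + 19.5364)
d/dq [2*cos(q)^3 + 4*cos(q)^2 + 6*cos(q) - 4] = 2*(3*sin(q)^2 - 4*cos(q) - 6)*sin(q)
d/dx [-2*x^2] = -4*x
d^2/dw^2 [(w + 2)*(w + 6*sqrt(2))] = 2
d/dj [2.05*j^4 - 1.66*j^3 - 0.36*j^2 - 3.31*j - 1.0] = 8.2*j^3 - 4.98*j^2 - 0.72*j - 3.31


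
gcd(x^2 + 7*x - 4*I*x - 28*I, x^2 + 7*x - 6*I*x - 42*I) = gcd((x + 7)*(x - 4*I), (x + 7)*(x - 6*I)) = x + 7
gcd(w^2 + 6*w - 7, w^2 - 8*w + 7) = w - 1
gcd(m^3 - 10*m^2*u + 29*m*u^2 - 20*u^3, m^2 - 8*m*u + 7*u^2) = -m + u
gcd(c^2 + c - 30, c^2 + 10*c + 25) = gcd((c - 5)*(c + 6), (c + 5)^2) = 1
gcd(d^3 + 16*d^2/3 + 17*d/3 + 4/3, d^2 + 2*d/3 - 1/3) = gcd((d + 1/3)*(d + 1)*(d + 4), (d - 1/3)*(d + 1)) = d + 1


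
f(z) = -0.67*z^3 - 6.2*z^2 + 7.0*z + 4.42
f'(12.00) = -431.24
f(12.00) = -1962.14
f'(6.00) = -139.76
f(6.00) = -321.50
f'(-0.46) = 12.28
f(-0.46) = -0.05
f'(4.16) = -79.37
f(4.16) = -121.99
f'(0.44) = 1.15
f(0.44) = 6.24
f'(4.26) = -82.30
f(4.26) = -130.07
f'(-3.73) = 25.29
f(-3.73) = -73.18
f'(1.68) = -19.51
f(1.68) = -4.50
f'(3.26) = -54.79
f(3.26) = -61.86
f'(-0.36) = 11.20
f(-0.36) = 1.13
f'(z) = -2.01*z^2 - 12.4*z + 7.0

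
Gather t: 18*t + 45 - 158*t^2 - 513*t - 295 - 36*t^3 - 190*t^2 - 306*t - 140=-36*t^3 - 348*t^2 - 801*t - 390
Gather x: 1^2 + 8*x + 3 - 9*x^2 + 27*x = -9*x^2 + 35*x + 4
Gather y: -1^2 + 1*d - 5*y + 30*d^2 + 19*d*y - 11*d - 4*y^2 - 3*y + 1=30*d^2 - 10*d - 4*y^2 + y*(19*d - 8)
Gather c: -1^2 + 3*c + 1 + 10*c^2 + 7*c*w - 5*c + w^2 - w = 10*c^2 + c*(7*w - 2) + w^2 - w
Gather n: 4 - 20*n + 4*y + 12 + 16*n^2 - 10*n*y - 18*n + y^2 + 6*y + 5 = 16*n^2 + n*(-10*y - 38) + y^2 + 10*y + 21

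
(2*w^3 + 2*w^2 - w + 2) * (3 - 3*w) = -6*w^4 + 9*w^2 - 9*w + 6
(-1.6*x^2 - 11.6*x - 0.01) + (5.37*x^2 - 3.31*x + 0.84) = 3.77*x^2 - 14.91*x + 0.83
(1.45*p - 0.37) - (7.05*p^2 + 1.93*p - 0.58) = -7.05*p^2 - 0.48*p + 0.21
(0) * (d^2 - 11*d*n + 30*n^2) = 0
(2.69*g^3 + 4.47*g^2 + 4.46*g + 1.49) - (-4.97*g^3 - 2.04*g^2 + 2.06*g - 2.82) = 7.66*g^3 + 6.51*g^2 + 2.4*g + 4.31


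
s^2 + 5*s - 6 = (s - 1)*(s + 6)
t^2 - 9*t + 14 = (t - 7)*(t - 2)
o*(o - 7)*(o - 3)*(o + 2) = o^4 - 8*o^3 + o^2 + 42*o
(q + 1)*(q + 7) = q^2 + 8*q + 7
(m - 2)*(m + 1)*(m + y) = m^3 + m^2*y - m^2 - m*y - 2*m - 2*y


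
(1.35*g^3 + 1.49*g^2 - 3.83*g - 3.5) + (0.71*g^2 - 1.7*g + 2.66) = 1.35*g^3 + 2.2*g^2 - 5.53*g - 0.84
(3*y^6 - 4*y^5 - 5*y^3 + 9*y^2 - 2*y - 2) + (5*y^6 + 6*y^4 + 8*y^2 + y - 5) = 8*y^6 - 4*y^5 + 6*y^4 - 5*y^3 + 17*y^2 - y - 7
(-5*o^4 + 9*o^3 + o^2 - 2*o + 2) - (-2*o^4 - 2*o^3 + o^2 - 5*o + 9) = -3*o^4 + 11*o^3 + 3*o - 7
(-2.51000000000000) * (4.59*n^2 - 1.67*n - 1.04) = -11.5209*n^2 + 4.1917*n + 2.6104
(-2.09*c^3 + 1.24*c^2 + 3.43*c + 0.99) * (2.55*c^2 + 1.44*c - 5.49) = -5.3295*c^5 + 0.1524*c^4 + 22.0062*c^3 + 0.6561*c^2 - 17.4051*c - 5.4351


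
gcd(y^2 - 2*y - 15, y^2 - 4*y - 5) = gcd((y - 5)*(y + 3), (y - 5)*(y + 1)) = y - 5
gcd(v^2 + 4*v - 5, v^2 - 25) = v + 5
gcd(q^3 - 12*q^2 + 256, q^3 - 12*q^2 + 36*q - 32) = q - 8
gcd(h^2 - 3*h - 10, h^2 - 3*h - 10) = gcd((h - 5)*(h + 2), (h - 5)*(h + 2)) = h^2 - 3*h - 10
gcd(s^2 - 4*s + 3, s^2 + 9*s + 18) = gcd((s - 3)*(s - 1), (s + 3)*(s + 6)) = 1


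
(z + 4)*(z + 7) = z^2 + 11*z + 28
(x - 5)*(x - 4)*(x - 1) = x^3 - 10*x^2 + 29*x - 20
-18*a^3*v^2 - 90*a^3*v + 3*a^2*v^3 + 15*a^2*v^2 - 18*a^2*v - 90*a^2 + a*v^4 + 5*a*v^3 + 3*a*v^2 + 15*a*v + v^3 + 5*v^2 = (-3*a + v)*(6*a + v)*(v + 5)*(a*v + 1)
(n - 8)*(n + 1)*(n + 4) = n^3 - 3*n^2 - 36*n - 32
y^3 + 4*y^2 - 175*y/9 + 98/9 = (y - 7/3)*(y - 2/3)*(y + 7)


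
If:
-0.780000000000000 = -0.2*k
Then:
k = 3.90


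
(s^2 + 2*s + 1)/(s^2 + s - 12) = (s^2 + 2*s + 1)/(s^2 + s - 12)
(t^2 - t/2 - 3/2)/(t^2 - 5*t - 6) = (t - 3/2)/(t - 6)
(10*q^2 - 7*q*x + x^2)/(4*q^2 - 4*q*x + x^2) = (-5*q + x)/(-2*q + x)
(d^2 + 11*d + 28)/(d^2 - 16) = (d + 7)/(d - 4)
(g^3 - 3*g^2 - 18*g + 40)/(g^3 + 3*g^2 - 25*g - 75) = (g^2 + 2*g - 8)/(g^2 + 8*g + 15)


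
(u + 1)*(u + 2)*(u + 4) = u^3 + 7*u^2 + 14*u + 8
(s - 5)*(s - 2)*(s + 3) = s^3 - 4*s^2 - 11*s + 30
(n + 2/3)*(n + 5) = n^2 + 17*n/3 + 10/3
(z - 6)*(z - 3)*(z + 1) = z^3 - 8*z^2 + 9*z + 18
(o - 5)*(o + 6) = o^2 + o - 30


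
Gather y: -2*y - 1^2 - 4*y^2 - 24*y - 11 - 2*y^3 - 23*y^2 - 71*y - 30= -2*y^3 - 27*y^2 - 97*y - 42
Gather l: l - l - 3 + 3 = 0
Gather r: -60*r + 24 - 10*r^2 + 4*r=-10*r^2 - 56*r + 24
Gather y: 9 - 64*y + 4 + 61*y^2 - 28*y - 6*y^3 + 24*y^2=-6*y^3 + 85*y^2 - 92*y + 13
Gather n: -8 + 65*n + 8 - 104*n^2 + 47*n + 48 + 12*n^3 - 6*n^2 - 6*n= 12*n^3 - 110*n^2 + 106*n + 48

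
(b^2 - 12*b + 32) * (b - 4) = b^3 - 16*b^2 + 80*b - 128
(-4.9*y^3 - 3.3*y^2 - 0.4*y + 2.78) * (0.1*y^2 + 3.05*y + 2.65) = -0.49*y^5 - 15.275*y^4 - 23.09*y^3 - 9.687*y^2 + 7.419*y + 7.367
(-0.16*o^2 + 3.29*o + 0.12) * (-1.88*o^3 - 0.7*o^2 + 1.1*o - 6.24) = 0.3008*o^5 - 6.0732*o^4 - 2.7046*o^3 + 4.5334*o^2 - 20.3976*o - 0.7488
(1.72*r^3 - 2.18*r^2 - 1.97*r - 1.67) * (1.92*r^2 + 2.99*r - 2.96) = 3.3024*r^5 + 0.9572*r^4 - 15.3918*r^3 - 2.6439*r^2 + 0.837899999999999*r + 4.9432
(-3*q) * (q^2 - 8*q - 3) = -3*q^3 + 24*q^2 + 9*q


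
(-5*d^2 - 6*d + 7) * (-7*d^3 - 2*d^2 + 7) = 35*d^5 + 52*d^4 - 37*d^3 - 49*d^2 - 42*d + 49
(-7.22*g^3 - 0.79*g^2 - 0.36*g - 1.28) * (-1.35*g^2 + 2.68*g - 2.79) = 9.747*g^5 - 18.2831*g^4 + 18.5126*g^3 + 2.9673*g^2 - 2.426*g + 3.5712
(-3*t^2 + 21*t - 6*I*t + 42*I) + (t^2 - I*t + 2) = -2*t^2 + 21*t - 7*I*t + 2 + 42*I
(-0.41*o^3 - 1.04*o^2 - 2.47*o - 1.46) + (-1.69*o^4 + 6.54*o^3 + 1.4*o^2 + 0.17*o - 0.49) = -1.69*o^4 + 6.13*o^3 + 0.36*o^2 - 2.3*o - 1.95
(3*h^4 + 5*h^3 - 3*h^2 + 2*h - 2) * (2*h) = 6*h^5 + 10*h^4 - 6*h^3 + 4*h^2 - 4*h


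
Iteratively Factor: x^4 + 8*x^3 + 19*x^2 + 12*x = (x + 1)*(x^3 + 7*x^2 + 12*x) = x*(x + 1)*(x^2 + 7*x + 12) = x*(x + 1)*(x + 3)*(x + 4)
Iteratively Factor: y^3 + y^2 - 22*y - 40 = (y + 4)*(y^2 - 3*y - 10) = (y + 2)*(y + 4)*(y - 5)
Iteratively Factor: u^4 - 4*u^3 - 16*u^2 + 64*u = (u)*(u^3 - 4*u^2 - 16*u + 64) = u*(u + 4)*(u^2 - 8*u + 16) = u*(u - 4)*(u + 4)*(u - 4)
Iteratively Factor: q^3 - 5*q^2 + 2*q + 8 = (q - 2)*(q^2 - 3*q - 4) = (q - 2)*(q + 1)*(q - 4)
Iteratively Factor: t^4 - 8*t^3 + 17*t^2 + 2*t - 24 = (t - 2)*(t^3 - 6*t^2 + 5*t + 12) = (t - 3)*(t - 2)*(t^2 - 3*t - 4) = (t - 3)*(t - 2)*(t + 1)*(t - 4)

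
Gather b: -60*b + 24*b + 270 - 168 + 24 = 126 - 36*b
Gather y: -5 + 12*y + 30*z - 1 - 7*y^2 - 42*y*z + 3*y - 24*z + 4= -7*y^2 + y*(15 - 42*z) + 6*z - 2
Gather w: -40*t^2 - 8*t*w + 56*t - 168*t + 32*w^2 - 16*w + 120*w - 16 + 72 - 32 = -40*t^2 - 112*t + 32*w^2 + w*(104 - 8*t) + 24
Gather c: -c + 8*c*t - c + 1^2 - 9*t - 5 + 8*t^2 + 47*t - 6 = c*(8*t - 2) + 8*t^2 + 38*t - 10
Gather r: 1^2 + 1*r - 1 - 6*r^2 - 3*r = -6*r^2 - 2*r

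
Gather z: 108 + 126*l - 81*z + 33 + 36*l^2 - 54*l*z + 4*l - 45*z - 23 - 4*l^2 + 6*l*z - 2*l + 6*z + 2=32*l^2 + 128*l + z*(-48*l - 120) + 120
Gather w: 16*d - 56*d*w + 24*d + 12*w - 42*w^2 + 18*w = 40*d - 42*w^2 + w*(30 - 56*d)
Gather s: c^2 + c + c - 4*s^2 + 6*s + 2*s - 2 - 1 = c^2 + 2*c - 4*s^2 + 8*s - 3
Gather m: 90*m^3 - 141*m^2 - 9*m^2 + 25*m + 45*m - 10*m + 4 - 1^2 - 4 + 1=90*m^3 - 150*m^2 + 60*m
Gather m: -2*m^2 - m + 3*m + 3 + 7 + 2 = -2*m^2 + 2*m + 12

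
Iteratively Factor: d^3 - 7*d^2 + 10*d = (d - 2)*(d^2 - 5*d) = (d - 5)*(d - 2)*(d)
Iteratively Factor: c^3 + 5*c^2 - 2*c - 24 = (c + 4)*(c^2 + c - 6) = (c - 2)*(c + 4)*(c + 3)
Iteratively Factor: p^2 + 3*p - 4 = (p + 4)*(p - 1)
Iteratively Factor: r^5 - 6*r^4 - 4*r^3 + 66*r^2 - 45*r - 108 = (r - 3)*(r^4 - 3*r^3 - 13*r^2 + 27*r + 36) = (r - 4)*(r - 3)*(r^3 + r^2 - 9*r - 9) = (r - 4)*(r - 3)^2*(r^2 + 4*r + 3) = (r - 4)*(r - 3)^2*(r + 1)*(r + 3)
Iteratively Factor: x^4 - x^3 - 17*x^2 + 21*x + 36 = (x + 4)*(x^3 - 5*x^2 + 3*x + 9) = (x - 3)*(x + 4)*(x^2 - 2*x - 3) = (x - 3)*(x + 1)*(x + 4)*(x - 3)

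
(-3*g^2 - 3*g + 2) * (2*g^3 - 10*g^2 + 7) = -6*g^5 + 24*g^4 + 34*g^3 - 41*g^2 - 21*g + 14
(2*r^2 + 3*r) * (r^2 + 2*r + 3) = 2*r^4 + 7*r^3 + 12*r^2 + 9*r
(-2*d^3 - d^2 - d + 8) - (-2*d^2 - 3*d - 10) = -2*d^3 + d^2 + 2*d + 18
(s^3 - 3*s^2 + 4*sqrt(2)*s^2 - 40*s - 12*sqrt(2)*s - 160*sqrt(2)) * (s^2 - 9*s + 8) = s^5 - 12*s^4 + 4*sqrt(2)*s^4 - 48*sqrt(2)*s^3 - 5*s^3 - 20*sqrt(2)*s^2 + 336*s^2 - 320*s + 1344*sqrt(2)*s - 1280*sqrt(2)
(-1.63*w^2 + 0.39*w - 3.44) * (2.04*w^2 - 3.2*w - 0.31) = -3.3252*w^4 + 6.0116*w^3 - 7.7603*w^2 + 10.8871*w + 1.0664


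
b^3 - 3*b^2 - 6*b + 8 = (b - 4)*(b - 1)*(b + 2)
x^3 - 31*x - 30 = (x - 6)*(x + 1)*(x + 5)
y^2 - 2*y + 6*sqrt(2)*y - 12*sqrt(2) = (y - 2)*(y + 6*sqrt(2))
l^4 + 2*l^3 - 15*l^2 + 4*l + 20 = (l - 2)^2*(l + 1)*(l + 5)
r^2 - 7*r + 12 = (r - 4)*(r - 3)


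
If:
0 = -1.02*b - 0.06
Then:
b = -0.06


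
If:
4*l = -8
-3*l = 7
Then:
No Solution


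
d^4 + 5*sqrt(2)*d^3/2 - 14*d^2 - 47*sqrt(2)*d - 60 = (d - 3*sqrt(2))*(d + sqrt(2))*(d + 2*sqrt(2))*(d + 5*sqrt(2)/2)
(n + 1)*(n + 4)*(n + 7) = n^3 + 12*n^2 + 39*n + 28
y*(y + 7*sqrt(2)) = y^2 + 7*sqrt(2)*y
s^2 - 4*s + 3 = (s - 3)*(s - 1)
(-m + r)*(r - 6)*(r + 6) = -m*r^2 + 36*m + r^3 - 36*r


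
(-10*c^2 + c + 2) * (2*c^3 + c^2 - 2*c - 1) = -20*c^5 - 8*c^4 + 25*c^3 + 10*c^2 - 5*c - 2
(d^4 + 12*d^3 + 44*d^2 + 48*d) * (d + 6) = d^5 + 18*d^4 + 116*d^3 + 312*d^2 + 288*d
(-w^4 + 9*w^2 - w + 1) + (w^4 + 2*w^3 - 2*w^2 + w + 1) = 2*w^3 + 7*w^2 + 2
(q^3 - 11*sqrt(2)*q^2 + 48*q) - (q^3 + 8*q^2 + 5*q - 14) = -11*sqrt(2)*q^2 - 8*q^2 + 43*q + 14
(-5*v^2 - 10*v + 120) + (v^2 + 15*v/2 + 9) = -4*v^2 - 5*v/2 + 129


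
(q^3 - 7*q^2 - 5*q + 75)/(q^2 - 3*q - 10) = (q^2 - 2*q - 15)/(q + 2)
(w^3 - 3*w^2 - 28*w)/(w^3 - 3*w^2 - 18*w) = (-w^2 + 3*w + 28)/(-w^2 + 3*w + 18)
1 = 1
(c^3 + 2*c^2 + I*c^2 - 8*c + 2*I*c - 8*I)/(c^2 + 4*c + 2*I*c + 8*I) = (c^2 + c*(-2 + I) - 2*I)/(c + 2*I)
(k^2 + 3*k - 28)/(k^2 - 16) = (k + 7)/(k + 4)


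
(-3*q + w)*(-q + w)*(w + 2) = 3*q^2*w + 6*q^2 - 4*q*w^2 - 8*q*w + w^3 + 2*w^2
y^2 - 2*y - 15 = (y - 5)*(y + 3)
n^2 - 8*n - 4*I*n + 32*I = (n - 8)*(n - 4*I)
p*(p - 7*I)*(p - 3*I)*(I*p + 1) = I*p^4 + 11*p^3 - 31*I*p^2 - 21*p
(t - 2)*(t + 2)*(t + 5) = t^3 + 5*t^2 - 4*t - 20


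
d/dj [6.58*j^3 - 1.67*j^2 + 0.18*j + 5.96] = 19.74*j^2 - 3.34*j + 0.18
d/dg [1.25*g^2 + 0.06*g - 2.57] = 2.5*g + 0.06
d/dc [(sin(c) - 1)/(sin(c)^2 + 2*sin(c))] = (-cos(c) + 2/tan(c) + 2*cos(c)/sin(c)^2)/(sin(c) + 2)^2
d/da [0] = 0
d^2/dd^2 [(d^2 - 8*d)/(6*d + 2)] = 25/(27*d^3 + 27*d^2 + 9*d + 1)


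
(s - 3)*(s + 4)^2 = s^3 + 5*s^2 - 8*s - 48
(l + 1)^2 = l^2 + 2*l + 1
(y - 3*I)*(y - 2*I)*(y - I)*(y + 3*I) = y^4 - 3*I*y^3 + 7*y^2 - 27*I*y - 18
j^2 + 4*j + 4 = (j + 2)^2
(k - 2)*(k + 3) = k^2 + k - 6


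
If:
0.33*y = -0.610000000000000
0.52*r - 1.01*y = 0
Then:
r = -3.59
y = -1.85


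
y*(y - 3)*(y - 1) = y^3 - 4*y^2 + 3*y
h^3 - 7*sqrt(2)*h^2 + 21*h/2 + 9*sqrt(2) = (h - 6*sqrt(2))*(h - 3*sqrt(2)/2)*(h + sqrt(2)/2)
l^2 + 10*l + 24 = (l + 4)*(l + 6)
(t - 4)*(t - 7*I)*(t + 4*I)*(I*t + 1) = I*t^4 + 4*t^3 - 4*I*t^3 - 16*t^2 + 25*I*t^2 + 28*t - 100*I*t - 112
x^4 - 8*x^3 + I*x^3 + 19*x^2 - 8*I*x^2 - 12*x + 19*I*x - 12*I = (x - 4)*(x - 3)*(x - 1)*(x + I)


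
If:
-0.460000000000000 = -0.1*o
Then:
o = 4.60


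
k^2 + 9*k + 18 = (k + 3)*(k + 6)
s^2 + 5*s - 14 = (s - 2)*(s + 7)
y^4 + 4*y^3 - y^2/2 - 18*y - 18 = (y + 2)^2*(y - 3*sqrt(2)/2)*(y + 3*sqrt(2)/2)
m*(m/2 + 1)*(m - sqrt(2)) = m^3/2 - sqrt(2)*m^2/2 + m^2 - sqrt(2)*m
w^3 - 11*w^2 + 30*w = w*(w - 6)*(w - 5)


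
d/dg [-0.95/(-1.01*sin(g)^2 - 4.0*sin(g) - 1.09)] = -(1.919*sin(g) + 3.8)*cos(g)/(1.01*sin(g)^2 + 4.0*sin(g) + 1.09)^2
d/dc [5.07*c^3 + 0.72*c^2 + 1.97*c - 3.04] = 15.21*c^2 + 1.44*c + 1.97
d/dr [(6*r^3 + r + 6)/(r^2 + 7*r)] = (6*r^4 + 84*r^3 - r^2 - 12*r - 42)/(r^2*(r^2 + 14*r + 49))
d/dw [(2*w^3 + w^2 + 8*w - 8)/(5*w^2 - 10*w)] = 2*(w^4 - 4*w^3 - 5*w^2 + 8*w - 8)/(5*w^2*(w^2 - 4*w + 4))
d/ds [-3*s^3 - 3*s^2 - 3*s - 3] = -9*s^2 - 6*s - 3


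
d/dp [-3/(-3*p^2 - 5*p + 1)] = 3*(-6*p - 5)/(3*p^2 + 5*p - 1)^2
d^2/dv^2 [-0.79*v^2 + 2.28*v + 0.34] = -1.58000000000000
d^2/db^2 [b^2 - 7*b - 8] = 2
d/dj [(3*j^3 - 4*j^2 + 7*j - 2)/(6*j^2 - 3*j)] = 2*(3*j^4 - 3*j^3 - 5*j^2 + 4*j - 1)/(3*j^2*(4*j^2 - 4*j + 1))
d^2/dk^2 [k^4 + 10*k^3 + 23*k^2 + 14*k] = 12*k^2 + 60*k + 46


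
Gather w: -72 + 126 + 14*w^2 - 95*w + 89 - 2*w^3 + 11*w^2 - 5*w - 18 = -2*w^3 + 25*w^2 - 100*w + 125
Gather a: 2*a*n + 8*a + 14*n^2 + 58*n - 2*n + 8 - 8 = a*(2*n + 8) + 14*n^2 + 56*n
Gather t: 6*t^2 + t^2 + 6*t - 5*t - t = 7*t^2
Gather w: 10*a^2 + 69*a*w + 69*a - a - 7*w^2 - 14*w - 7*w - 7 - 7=10*a^2 + 68*a - 7*w^2 + w*(69*a - 21) - 14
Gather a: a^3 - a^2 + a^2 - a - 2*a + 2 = a^3 - 3*a + 2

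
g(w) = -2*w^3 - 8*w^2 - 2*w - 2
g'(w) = -6*w^2 - 16*w - 2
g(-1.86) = -13.09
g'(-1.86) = 7.00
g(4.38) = -332.29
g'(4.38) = -187.19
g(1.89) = -47.86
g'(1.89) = -53.67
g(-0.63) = -3.42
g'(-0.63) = 5.70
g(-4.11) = 9.94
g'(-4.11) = -37.59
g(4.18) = -296.21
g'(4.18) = -173.71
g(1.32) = -23.18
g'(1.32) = -33.57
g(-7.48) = 402.37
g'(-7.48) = -218.02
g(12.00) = -4634.00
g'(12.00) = -1058.00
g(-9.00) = 826.00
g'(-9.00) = -344.00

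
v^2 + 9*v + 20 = (v + 4)*(v + 5)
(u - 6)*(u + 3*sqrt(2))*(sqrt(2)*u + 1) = sqrt(2)*u^3 - 6*sqrt(2)*u^2 + 7*u^2 - 42*u + 3*sqrt(2)*u - 18*sqrt(2)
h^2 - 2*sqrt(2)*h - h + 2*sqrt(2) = (h - 1)*(h - 2*sqrt(2))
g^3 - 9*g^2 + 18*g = g*(g - 6)*(g - 3)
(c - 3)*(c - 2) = c^2 - 5*c + 6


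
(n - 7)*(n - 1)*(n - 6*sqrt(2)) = n^3 - 6*sqrt(2)*n^2 - 8*n^2 + 7*n + 48*sqrt(2)*n - 42*sqrt(2)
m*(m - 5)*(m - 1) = m^3 - 6*m^2 + 5*m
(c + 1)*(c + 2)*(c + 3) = c^3 + 6*c^2 + 11*c + 6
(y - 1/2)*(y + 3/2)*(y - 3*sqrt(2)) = y^3 - 3*sqrt(2)*y^2 + y^2 - 3*sqrt(2)*y - 3*y/4 + 9*sqrt(2)/4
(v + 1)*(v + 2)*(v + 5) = v^3 + 8*v^2 + 17*v + 10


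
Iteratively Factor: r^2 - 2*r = (r)*(r - 2)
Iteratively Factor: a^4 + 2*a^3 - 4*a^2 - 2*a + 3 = (a + 1)*(a^3 + a^2 - 5*a + 3) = (a + 1)*(a + 3)*(a^2 - 2*a + 1) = (a - 1)*(a + 1)*(a + 3)*(a - 1)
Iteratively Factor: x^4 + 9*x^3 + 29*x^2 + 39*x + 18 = (x + 3)*(x^3 + 6*x^2 + 11*x + 6) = (x + 3)^2*(x^2 + 3*x + 2) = (x + 2)*(x + 3)^2*(x + 1)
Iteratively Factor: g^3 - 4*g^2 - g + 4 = (g - 4)*(g^2 - 1) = (g - 4)*(g + 1)*(g - 1)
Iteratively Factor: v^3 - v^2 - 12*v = (v)*(v^2 - v - 12) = v*(v + 3)*(v - 4)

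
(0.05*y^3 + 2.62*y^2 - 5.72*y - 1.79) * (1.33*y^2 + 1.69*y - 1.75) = 0.0665*y^5 + 3.5691*y^4 - 3.2673*y^3 - 16.6325*y^2 + 6.9849*y + 3.1325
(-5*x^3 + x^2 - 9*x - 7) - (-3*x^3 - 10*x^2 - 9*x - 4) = -2*x^3 + 11*x^2 - 3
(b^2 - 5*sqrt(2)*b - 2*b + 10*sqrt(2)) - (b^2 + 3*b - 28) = -5*sqrt(2)*b - 5*b + 10*sqrt(2) + 28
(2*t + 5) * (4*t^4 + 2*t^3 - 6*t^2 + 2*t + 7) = 8*t^5 + 24*t^4 - 2*t^3 - 26*t^2 + 24*t + 35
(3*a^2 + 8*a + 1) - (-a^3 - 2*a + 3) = a^3 + 3*a^2 + 10*a - 2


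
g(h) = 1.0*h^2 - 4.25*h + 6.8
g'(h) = 2.0*h - 4.25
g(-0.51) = 9.23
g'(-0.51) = -5.27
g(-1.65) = 16.54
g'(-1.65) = -7.55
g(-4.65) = 48.18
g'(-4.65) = -13.55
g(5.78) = 15.64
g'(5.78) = 7.31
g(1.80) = 2.39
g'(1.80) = -0.65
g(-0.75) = 10.55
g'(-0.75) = -5.75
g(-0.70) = 10.26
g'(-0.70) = -5.65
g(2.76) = 2.69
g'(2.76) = 1.27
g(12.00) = 99.80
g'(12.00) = 19.75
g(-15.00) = 295.55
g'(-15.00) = -34.25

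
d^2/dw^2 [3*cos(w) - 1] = -3*cos(w)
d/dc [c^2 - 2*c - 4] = 2*c - 2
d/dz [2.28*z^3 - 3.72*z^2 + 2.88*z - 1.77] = 6.84*z^2 - 7.44*z + 2.88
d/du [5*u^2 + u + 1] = 10*u + 1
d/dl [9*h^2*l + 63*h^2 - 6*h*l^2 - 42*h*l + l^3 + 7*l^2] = 9*h^2 - 12*h*l - 42*h + 3*l^2 + 14*l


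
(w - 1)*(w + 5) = w^2 + 4*w - 5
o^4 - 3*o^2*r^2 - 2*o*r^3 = o*(o - 2*r)*(o + r)^2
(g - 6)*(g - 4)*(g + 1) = g^3 - 9*g^2 + 14*g + 24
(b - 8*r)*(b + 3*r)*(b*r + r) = b^3*r - 5*b^2*r^2 + b^2*r - 24*b*r^3 - 5*b*r^2 - 24*r^3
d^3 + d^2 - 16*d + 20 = (d - 2)^2*(d + 5)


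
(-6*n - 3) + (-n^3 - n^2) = -n^3 - n^2 - 6*n - 3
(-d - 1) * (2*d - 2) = 2 - 2*d^2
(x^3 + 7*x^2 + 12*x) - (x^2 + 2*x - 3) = x^3 + 6*x^2 + 10*x + 3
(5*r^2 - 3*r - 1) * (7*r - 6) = 35*r^3 - 51*r^2 + 11*r + 6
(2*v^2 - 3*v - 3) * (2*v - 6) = 4*v^3 - 18*v^2 + 12*v + 18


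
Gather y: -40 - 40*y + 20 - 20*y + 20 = -60*y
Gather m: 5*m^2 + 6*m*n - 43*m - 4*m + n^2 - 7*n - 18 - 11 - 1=5*m^2 + m*(6*n - 47) + n^2 - 7*n - 30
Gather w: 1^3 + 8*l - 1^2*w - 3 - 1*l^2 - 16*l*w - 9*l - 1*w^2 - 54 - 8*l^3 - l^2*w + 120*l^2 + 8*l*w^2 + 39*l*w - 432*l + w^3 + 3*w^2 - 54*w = -8*l^3 + 119*l^2 - 433*l + w^3 + w^2*(8*l + 2) + w*(-l^2 + 23*l - 55) - 56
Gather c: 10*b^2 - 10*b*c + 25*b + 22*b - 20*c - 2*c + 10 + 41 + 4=10*b^2 + 47*b + c*(-10*b - 22) + 55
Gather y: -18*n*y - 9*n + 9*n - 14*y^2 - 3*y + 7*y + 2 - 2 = -14*y^2 + y*(4 - 18*n)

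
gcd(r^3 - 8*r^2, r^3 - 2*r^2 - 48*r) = r^2 - 8*r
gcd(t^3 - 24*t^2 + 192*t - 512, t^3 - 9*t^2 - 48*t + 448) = t^2 - 16*t + 64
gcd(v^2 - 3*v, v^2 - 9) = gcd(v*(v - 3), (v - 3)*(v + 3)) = v - 3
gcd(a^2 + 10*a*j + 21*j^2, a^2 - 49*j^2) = a + 7*j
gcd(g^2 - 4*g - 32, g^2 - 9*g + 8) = g - 8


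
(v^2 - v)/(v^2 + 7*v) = (v - 1)/(v + 7)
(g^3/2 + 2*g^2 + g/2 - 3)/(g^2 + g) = (g^3 + 4*g^2 + g - 6)/(2*g*(g + 1))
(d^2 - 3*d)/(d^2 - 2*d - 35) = d*(3 - d)/(-d^2 + 2*d + 35)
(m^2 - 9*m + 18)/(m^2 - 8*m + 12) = (m - 3)/(m - 2)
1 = 1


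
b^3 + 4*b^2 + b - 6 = (b - 1)*(b + 2)*(b + 3)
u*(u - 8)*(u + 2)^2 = u^4 - 4*u^3 - 28*u^2 - 32*u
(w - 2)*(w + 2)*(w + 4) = w^3 + 4*w^2 - 4*w - 16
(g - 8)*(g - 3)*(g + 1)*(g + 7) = g^4 - 3*g^3 - 57*g^2 + 115*g + 168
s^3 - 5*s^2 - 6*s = s*(s - 6)*(s + 1)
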